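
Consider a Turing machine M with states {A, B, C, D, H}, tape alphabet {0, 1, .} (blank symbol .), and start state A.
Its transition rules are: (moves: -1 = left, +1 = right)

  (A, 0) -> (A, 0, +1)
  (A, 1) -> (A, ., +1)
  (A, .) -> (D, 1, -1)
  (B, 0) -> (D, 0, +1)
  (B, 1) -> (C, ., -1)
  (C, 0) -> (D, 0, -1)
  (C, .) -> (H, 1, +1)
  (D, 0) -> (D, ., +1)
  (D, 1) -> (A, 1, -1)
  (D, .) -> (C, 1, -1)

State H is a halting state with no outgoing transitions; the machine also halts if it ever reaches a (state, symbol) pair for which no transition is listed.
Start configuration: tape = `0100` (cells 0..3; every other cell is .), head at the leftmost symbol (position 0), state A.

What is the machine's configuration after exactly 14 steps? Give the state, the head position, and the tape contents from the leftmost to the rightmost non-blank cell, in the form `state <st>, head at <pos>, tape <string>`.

state C, head at -2, tape 101111

A | ..[0]100.   read 0 → write 0, move +1, go to A
A | ..0[1]00.   read 1 → write ., move +1, go to A
A | ..0.[0]0.   read 0 → write 0, move +1, go to A
A | ..0.0[0].   read 0 → write 0, move +1, go to A
A | ..0.00[.]   read . → write 1, move -1, go to D
D | ..0.0[0]1   read 0 → write ., move +1, go to D
D | ..0.0.[1]   read 1 → write 1, move -1, go to A
A | ..0.0[.]1   read . → write 1, move -1, go to D
D | ..0.[0]11   read 0 → write ., move +1, go to D
D | ..0..[1]1   read 1 → write 1, move -1, go to A
A | ..0.[.]11   read . → write 1, move -1, go to D
D | ..0[.]111   read . → write 1, move -1, go to C
C | ..[0]1111   read 0 → write 0, move -1, go to D
D | .[.]01111   read . → write 1, move -1, go to C
C | [.]101111
After 14 steps: state C, head at -2, tape 101111.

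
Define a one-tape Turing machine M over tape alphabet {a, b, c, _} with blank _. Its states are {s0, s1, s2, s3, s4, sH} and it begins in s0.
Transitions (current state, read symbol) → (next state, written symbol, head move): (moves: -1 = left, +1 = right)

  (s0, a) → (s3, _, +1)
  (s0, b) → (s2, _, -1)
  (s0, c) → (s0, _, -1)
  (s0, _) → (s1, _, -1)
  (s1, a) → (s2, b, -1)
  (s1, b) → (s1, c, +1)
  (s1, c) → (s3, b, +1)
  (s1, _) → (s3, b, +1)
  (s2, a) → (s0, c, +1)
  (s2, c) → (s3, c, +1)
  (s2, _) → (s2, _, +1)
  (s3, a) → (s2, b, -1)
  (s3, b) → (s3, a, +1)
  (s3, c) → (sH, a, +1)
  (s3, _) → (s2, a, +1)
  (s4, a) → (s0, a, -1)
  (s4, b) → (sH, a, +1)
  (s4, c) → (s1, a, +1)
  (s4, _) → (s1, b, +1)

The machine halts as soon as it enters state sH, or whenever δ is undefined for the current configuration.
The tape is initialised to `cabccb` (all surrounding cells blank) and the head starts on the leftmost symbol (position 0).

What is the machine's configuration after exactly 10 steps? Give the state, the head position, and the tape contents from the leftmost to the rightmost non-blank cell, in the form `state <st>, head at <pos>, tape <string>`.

s0 | __[c]abccb   read c → write _, move -1, go to s0
s0 | _[_]_abccb   read _ → write _, move -1, go to s1
s1 | [_]__abccb   read _ → write b, move +1, go to s3
s3 | b[_]_abccb   read _ → write a, move +1, go to s2
s2 | ba[_]abccb   read _ → write _, move +1, go to s2
s2 | ba_[a]bccb   read a → write c, move +1, go to s0
s0 | ba_c[b]ccb   read b → write _, move -1, go to s2
s2 | ba_[c]_ccb   read c → write c, move +1, go to s3
s3 | ba_c[_]ccb   read _ → write a, move +1, go to s2
s2 | ba_ca[c]cb   read c → write c, move +1, go to s3
s3 | ba_cac[c]b
After 10 steps: state s3, head at 4, tape ba_caccb.

state s3, head at 4, tape ba_caccb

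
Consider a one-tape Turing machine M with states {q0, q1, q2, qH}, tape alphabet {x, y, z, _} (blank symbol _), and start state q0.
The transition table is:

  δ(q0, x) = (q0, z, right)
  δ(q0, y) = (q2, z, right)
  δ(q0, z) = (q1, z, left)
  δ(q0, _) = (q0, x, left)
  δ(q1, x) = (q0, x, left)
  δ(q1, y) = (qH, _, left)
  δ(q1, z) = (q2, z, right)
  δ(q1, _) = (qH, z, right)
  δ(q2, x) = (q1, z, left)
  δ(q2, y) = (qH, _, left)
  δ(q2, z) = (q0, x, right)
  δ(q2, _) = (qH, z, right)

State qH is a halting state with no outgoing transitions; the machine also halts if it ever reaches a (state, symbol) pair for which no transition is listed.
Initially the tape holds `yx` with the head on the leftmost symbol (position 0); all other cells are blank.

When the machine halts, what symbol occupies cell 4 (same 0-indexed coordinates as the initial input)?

q0 | _[y]x____   read y → write z, move right, go to q2
q2 | _z[x]____   read x → write z, move left, go to q1
q1 | _[z]z____   read z → write z, move right, go to q2
q2 | _z[z]____   read z → write x, move right, go to q0
q0 | _zx[_]___   read _ → write x, move left, go to q0
q0 | _z[x]x___   read x → write z, move right, go to q0
q0 | _zz[x]___   read x → write z, move right, go to q0
q0 | _zzz[_]__   read _ → write x, move left, go to q0
q0 | _zz[z]x__   read z → write z, move left, go to q1
q1 | _z[z]zx__   read z → write z, move right, go to q2
q2 | _zz[z]x__   read z → write x, move right, go to q0
q0 | _zzx[x]__   read x → write z, move right, go to q0
q0 | _zzxz[_]_   read _ → write x, move left, go to q0
q0 | _zzx[z]x_   read z → write z, move left, go to q1
q1 | _zz[x]zx_   read x → write x, move left, go to q0
q0 | _z[z]xzx_   read z → write z, move left, go to q1
q1 | _[z]zxzx_   read z → write z, move right, go to q2
q2 | _z[z]xzx_   read z → write x, move right, go to q0
q0 | _zx[x]zx_   read x → write z, move right, go to q0
q0 | _zxz[z]x_   read z → write z, move left, go to q1
q1 | _zx[z]zx_   read z → write z, move right, go to q2
q2 | _zxz[z]x_   read z → write x, move right, go to q0
q0 | _zxzx[x]_   read x → write z, move right, go to q0
q0 | _zxzxz[_]   read _ → write x, move left, go to q0
q0 | _zxzx[z]x   read z → write z, move left, go to q1
q1 | _zxz[x]zx   read x → write x, move left, go to q0
q0 | _zx[z]xzx   read z → write z, move left, go to q1
q1 | _z[x]zxzx   read x → write x, move left, go to q0
q0 | _[z]xzxzx   read z → write z, move left, go to q1
q1 | [_]zxzxzx   read _ → write z, move right, go to qH
qH | z[z]xzxzx
Cell 4 holds z when M halts.

z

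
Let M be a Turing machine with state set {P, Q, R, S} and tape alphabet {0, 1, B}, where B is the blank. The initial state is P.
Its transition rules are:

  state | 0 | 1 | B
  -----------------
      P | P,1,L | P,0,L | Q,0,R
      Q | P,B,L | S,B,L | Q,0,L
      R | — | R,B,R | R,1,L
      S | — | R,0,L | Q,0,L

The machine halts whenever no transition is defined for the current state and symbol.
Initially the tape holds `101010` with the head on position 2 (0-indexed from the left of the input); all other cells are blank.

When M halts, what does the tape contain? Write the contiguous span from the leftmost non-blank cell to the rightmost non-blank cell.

0BB10010

state=P head=2 tape=BB10[1]010   (P,1)→(P,0,L)
state=P head=1 tape=BB1[0]0010   (P,0)→(P,1,L)
state=P head=0 tape=BB[1]10010   (P,1)→(P,0,L)
state=P head=-1 tape=B[B]010010   (P,B)→(Q,0,R)
state=Q head=0 tape=B0[0]10010   (Q,0)→(P,B,L)
state=P head=-1 tape=B[0]B10010   (P,0)→(P,1,L)
state=P head=-2 tape=[B]1B10010   (P,B)→(Q,0,R)
state=Q head=-1 tape=0[1]B10010   (Q,1)→(S,B,L)
state=S head=-2 tape=[0]BB10010
The non-blank tape span at halt is 0BB10010.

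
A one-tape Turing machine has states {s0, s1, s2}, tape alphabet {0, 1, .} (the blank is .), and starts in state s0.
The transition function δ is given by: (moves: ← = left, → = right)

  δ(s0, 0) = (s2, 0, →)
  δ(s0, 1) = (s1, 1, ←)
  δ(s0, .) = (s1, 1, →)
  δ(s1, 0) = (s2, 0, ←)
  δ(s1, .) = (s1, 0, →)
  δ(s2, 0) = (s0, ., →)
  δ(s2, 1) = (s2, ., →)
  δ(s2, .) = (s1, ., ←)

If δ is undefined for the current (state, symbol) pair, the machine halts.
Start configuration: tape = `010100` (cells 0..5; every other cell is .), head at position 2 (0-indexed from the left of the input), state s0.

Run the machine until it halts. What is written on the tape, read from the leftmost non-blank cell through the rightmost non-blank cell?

s0 | 01[0]100.   read 0 → write 0, move →, go to s2
s2 | 010[1]00.   read 1 → write ., move →, go to s2
s2 | 010.[0]0.   read 0 → write ., move →, go to s0
s0 | 010..[0].   read 0 → write 0, move →, go to s2
s2 | 010..0[.]   read . → write ., move ←, go to s1
s1 | 010..[0].   read 0 → write 0, move ←, go to s2
s2 | 010.[.]0.   read . → write ., move ←, go to s1
s1 | 010[.].0.   read . → write 0, move →, go to s1
s1 | 0100[.]0.   read . → write 0, move →, go to s1
s1 | 01000[0].   read 0 → write 0, move ←, go to s2
s2 | 0100[0]0.   read 0 → write ., move →, go to s0
s0 | 0100.[0].   read 0 → write 0, move →, go to s2
s2 | 0100.0[.]   read . → write ., move ←, go to s1
s1 | 0100.[0].   read 0 → write 0, move ←, go to s2
s2 | 0100[.]0.   read . → write ., move ←, go to s1
s1 | 010[0].0.   read 0 → write 0, move ←, go to s2
s2 | 01[0]0.0.   read 0 → write ., move →, go to s0
s0 | 01.[0].0.   read 0 → write 0, move →, go to s2
s2 | 01.0[.]0.   read . → write ., move ←, go to s1
s1 | 01.[0].0.   read 0 → write 0, move ←, go to s2
s2 | 01[.]0.0.   read . → write ., move ←, go to s1
s1 | 0[1].0.0.
The non-blank tape span at halt is 01.0.0.

01.0.0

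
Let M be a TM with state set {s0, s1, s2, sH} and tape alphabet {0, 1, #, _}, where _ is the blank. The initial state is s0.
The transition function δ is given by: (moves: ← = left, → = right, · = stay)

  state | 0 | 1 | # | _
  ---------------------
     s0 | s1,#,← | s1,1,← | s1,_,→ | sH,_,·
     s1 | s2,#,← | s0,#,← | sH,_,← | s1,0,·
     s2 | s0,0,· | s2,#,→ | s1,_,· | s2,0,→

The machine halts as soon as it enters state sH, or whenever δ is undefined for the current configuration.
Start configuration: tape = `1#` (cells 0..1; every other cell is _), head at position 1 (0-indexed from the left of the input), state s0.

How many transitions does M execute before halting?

11

state=s0 head=1 tape=_1[#]_   (s0,#)→(s1,_,→)
state=s1 head=2 tape=_1_[_]   (s1,_)→(s1,0,·)
state=s1 head=2 tape=_1_[0]   (s1,0)→(s2,#,←)
state=s2 head=1 tape=_1[_]#   (s2,_)→(s2,0,→)
state=s2 head=2 tape=_10[#]   (s2,#)→(s1,_,·)
state=s1 head=2 tape=_10[_]   (s1,_)→(s1,0,·)
state=s1 head=2 tape=_10[0]   (s1,0)→(s2,#,←)
state=s2 head=1 tape=_1[0]#   (s2,0)→(s0,0,·)
state=s0 head=1 tape=_1[0]#   (s0,0)→(s1,#,←)
state=s1 head=0 tape=_[1]##   (s1,1)→(s0,#,←)
state=s0 head=-1 tape=[_]###   (s0,_)→(sH,_,·)
state=sH head=-1 tape=[_]###
M halts after 11 transitions.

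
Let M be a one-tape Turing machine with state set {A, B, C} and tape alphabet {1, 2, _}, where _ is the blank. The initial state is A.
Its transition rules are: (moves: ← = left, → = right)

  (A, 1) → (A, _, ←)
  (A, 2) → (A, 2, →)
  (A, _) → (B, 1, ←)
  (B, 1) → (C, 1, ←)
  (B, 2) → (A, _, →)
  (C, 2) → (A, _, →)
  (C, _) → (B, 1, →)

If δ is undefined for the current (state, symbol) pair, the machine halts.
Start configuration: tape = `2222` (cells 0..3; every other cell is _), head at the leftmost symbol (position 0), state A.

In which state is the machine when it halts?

A | _[2]222_   read 2 → write 2, move →, go to A
A | _2[2]22_   read 2 → write 2, move →, go to A
A | _22[2]2_   read 2 → write 2, move →, go to A
A | _222[2]_   read 2 → write 2, move →, go to A
A | _2222[_]   read _ → write 1, move ←, go to B
B | _222[2]1   read 2 → write _, move →, go to A
A | _222_[1]   read 1 → write _, move ←, go to A
A | _222[_]_   read _ → write 1, move ←, go to B
B | _22[2]1_   read 2 → write _, move →, go to A
A | _22_[1]_   read 1 → write _, move ←, go to A
A | _22[_]__   read _ → write 1, move ←, go to B
B | _2[2]1__   read 2 → write _, move →, go to A
A | _2_[1]__   read 1 → write _, move ←, go to A
A | _2[_]___   read _ → write 1, move ←, go to B
B | _[2]1___   read 2 → write _, move →, go to A
A | __[1]___   read 1 → write _, move ←, go to A
A | _[_]____   read _ → write 1, move ←, go to B
B | [_]1____
No transition is defined for (B, _); M halts in state B.

B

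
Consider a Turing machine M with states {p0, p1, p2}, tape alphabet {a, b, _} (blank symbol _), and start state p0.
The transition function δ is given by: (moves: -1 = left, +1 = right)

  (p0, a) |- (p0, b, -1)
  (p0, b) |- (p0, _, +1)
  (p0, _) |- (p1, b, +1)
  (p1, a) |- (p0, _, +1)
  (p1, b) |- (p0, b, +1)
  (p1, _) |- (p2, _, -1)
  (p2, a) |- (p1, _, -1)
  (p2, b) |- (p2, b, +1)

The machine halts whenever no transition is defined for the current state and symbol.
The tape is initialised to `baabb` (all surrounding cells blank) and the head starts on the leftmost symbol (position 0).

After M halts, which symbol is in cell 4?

_

state=p0 head=0 tape=[b]aabb__   (p0,b)→(p0,_,+1)
state=p0 head=1 tape=_[a]abb__   (p0,a)→(p0,b,-1)
state=p0 head=0 tape=[_]babb__   (p0,_)→(p1,b,+1)
state=p1 head=1 tape=b[b]abb__   (p1,b)→(p0,b,+1)
state=p0 head=2 tape=bb[a]bb__   (p0,a)→(p0,b,-1)
state=p0 head=1 tape=b[b]bbb__   (p0,b)→(p0,_,+1)
state=p0 head=2 tape=b_[b]bb__   (p0,b)→(p0,_,+1)
state=p0 head=3 tape=b__[b]b__   (p0,b)→(p0,_,+1)
state=p0 head=4 tape=b___[b]__   (p0,b)→(p0,_,+1)
state=p0 head=5 tape=b____[_]_   (p0,_)→(p1,b,+1)
state=p1 head=6 tape=b____b[_]   (p1,_)→(p2,_,-1)
state=p2 head=5 tape=b____[b]_   (p2,b)→(p2,b,+1)
state=p2 head=6 tape=b____b[_]
Cell 4 holds _ when M halts.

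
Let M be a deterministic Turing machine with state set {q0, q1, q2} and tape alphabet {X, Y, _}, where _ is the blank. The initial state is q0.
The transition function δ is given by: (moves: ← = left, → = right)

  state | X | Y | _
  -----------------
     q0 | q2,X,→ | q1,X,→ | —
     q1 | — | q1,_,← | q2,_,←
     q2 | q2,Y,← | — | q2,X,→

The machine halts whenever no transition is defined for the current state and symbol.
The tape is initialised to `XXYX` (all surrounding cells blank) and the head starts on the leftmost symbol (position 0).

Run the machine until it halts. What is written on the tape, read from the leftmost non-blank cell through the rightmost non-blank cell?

XYYYX

state=q0 head=0 tape=_[X]XYX   (q0,X)→(q2,X,→)
state=q2 head=1 tape=_X[X]YX   (q2,X)→(q2,Y,←)
state=q2 head=0 tape=_[X]YYX   (q2,X)→(q2,Y,←)
state=q2 head=-1 tape=[_]YYYX   (q2,_)→(q2,X,→)
state=q2 head=0 tape=X[Y]YYX
The non-blank tape span at halt is XYYYX.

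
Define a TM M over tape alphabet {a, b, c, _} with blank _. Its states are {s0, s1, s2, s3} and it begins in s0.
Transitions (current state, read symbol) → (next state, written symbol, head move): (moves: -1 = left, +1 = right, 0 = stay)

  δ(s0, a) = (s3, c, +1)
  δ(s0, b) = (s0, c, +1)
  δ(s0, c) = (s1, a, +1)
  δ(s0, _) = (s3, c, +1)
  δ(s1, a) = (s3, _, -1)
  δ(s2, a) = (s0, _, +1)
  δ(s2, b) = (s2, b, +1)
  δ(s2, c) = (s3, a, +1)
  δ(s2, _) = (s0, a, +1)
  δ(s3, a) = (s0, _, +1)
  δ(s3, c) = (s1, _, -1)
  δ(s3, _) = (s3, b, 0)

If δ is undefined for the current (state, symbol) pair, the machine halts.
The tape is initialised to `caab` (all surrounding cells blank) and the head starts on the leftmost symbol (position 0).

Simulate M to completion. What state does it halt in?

s3

state=s0 head=0 tape=[c]aab__   (s0,c)→(s1,a,+1)
state=s1 head=1 tape=a[a]ab__   (s1,a)→(s3,_,-1)
state=s3 head=0 tape=[a]_ab__   (s3,a)→(s0,_,+1)
state=s0 head=1 tape=_[_]ab__   (s0,_)→(s3,c,+1)
state=s3 head=2 tape=_c[a]b__   (s3,a)→(s0,_,+1)
state=s0 head=3 tape=_c_[b]__   (s0,b)→(s0,c,+1)
state=s0 head=4 tape=_c_c[_]_   (s0,_)→(s3,c,+1)
state=s3 head=5 tape=_c_cc[_]   (s3,_)→(s3,b,0)
state=s3 head=5 tape=_c_cc[b]
No transition is defined for (s3, b); M halts in state s3.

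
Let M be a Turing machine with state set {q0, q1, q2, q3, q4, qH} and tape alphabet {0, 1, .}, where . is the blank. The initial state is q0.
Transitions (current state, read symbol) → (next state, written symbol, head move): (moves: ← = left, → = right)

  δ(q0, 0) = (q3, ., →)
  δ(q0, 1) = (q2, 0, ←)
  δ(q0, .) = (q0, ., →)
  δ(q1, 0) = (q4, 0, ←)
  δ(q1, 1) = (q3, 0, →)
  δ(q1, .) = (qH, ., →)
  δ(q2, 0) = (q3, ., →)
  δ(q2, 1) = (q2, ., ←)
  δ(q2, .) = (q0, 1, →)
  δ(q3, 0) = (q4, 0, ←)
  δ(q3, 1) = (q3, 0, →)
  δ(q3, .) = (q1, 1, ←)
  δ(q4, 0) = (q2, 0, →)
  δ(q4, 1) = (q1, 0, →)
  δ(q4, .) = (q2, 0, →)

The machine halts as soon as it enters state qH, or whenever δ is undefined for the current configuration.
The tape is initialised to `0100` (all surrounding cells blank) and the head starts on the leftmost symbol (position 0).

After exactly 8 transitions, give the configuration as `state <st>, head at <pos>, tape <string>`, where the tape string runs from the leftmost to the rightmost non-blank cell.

state q3, head at 4, tape 00

state=q0 head=0 tape=[0]100.   (q0,0)→(q3,.,→)
state=q3 head=1 tape=.[1]00.   (q3,1)→(q3,0,→)
state=q3 head=2 tape=.0[0]0.   (q3,0)→(q4,0,←)
state=q4 head=1 tape=.[0]00.   (q4,0)→(q2,0,→)
state=q2 head=2 tape=.0[0]0.   (q2,0)→(q3,.,→)
state=q3 head=3 tape=.0.[0].   (q3,0)→(q4,0,←)
state=q4 head=2 tape=.0[.]0.   (q4,.)→(q2,0,→)
state=q2 head=3 tape=.00[0].   (q2,0)→(q3,.,→)
state=q3 head=4 tape=.00.[.]
After 8 steps: state q3, head at 4, tape 00.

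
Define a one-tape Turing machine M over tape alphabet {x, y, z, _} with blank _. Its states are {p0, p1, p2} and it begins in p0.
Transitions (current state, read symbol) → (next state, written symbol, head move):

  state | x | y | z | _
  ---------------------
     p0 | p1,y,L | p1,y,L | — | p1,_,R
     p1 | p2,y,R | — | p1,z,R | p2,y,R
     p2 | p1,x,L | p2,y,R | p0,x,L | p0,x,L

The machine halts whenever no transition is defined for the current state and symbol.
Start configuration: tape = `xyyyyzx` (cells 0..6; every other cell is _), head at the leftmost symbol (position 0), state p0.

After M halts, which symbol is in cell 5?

p0 | _[x]yyyyzx   read x → write y, move L, go to p1
p1 | [_]yyyyyzx   read _ → write y, move R, go to p2
p2 | y[y]yyyyzx   read y → write y, move R, go to p2
p2 | yy[y]yyyzx   read y → write y, move R, go to p2
p2 | yyy[y]yyzx   read y → write y, move R, go to p2
p2 | yyyy[y]yzx   read y → write y, move R, go to p2
p2 | yyyyy[y]zx   read y → write y, move R, go to p2
p2 | yyyyyy[z]x   read z → write x, move L, go to p0
p0 | yyyyy[y]xx   read y → write y, move L, go to p1
p1 | yyyy[y]yxx
Cell 5 holds x when M halts.

x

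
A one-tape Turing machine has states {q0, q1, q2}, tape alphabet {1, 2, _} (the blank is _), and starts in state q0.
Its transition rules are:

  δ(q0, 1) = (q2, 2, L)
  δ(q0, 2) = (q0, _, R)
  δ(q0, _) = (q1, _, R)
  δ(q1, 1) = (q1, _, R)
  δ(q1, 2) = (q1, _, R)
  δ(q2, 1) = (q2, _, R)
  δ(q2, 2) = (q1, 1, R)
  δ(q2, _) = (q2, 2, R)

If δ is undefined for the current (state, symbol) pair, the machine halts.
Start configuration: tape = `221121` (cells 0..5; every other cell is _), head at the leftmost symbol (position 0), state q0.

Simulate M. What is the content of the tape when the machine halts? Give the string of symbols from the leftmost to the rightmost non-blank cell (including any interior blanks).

21

q0 | [2]21121_   read 2 → write _, move R, go to q0
q0 | _[2]1121_   read 2 → write _, move R, go to q0
q0 | __[1]121_   read 1 → write 2, move L, go to q2
q2 | _[_]2121_   read _ → write 2, move R, go to q2
q2 | _2[2]121_   read 2 → write 1, move R, go to q1
q1 | _21[1]21_   read 1 → write _, move R, go to q1
q1 | _21_[2]1_   read 2 → write _, move R, go to q1
q1 | _21__[1]_   read 1 → write _, move R, go to q1
q1 | _21___[_]
The non-blank tape span at halt is 21.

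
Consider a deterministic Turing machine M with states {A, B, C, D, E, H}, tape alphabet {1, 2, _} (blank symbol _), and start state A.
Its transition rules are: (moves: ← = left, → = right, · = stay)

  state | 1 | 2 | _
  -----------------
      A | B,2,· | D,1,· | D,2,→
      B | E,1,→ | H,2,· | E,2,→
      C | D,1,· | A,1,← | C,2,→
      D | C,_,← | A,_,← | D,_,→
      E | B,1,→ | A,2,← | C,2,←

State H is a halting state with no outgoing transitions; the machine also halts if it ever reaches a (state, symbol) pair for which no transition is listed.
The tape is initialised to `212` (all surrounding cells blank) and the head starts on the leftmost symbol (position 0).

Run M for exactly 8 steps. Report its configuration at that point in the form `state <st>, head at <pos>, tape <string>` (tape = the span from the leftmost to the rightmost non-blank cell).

state D, head at -1, tape 11_2

state=A head=0 tape=_[2]12   (A,2)→(D,1,·)
state=D head=0 tape=_[1]12   (D,1)→(C,_,←)
state=C head=-1 tape=[_]_12   (C,_)→(C,2,→)
state=C head=0 tape=2[_]12   (C,_)→(C,2,→)
state=C head=1 tape=22[1]2   (C,1)→(D,1,·)
state=D head=1 tape=22[1]2   (D,1)→(C,_,←)
state=C head=0 tape=2[2]_2   (C,2)→(A,1,←)
state=A head=-1 tape=[2]1_2   (A,2)→(D,1,·)
state=D head=-1 tape=[1]1_2
After 8 steps: state D, head at -1, tape 11_2.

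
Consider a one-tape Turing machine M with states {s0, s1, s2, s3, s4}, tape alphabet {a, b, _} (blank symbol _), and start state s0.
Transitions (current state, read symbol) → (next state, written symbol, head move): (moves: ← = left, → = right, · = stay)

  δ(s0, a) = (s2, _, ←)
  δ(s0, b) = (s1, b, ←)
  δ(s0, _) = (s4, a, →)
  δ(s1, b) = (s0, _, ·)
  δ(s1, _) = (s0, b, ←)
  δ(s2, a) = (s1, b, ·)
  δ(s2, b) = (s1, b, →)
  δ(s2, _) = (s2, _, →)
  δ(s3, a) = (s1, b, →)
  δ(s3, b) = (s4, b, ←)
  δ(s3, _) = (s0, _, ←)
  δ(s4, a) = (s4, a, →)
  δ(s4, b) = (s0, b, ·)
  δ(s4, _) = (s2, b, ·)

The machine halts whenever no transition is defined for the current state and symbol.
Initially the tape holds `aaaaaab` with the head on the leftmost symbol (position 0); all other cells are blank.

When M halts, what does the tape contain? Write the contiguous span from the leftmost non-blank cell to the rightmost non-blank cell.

aaaaab

s0 | _[a]aaaaab   read a → write _, move ←, go to s2
s2 | [_]_aaaaab   read _ → write _, move →, go to s2
s2 | _[_]aaaaab   read _ → write _, move →, go to s2
s2 | __[a]aaaab   read a → write b, move ·, go to s1
s1 | __[b]aaaab   read b → write _, move ·, go to s0
s0 | __[_]aaaab   read _ → write a, move →, go to s4
s4 | __a[a]aaab   read a → write a, move →, go to s4
s4 | __aa[a]aab   read a → write a, move →, go to s4
s4 | __aaa[a]ab   read a → write a, move →, go to s4
s4 | __aaaa[a]b   read a → write a, move →, go to s4
s4 | __aaaaa[b]   read b → write b, move ·, go to s0
s0 | __aaaaa[b]   read b → write b, move ←, go to s1
s1 | __aaaa[a]b
The non-blank tape span at halt is aaaaab.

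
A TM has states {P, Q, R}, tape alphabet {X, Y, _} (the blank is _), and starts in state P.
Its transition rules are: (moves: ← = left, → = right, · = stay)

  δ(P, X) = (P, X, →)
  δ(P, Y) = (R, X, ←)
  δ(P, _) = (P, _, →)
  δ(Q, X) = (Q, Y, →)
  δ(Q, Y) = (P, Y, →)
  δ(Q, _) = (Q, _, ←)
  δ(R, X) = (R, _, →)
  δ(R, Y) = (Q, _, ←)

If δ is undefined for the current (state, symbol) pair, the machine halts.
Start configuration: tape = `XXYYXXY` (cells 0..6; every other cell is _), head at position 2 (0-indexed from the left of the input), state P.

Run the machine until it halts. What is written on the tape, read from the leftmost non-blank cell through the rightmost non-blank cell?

Y___X

P | XX[Y]YXXY_   read Y → write X, move ←, go to R
R | X[X]XYXXY_   read X → write _, move →, go to R
R | X_[X]YXXY_   read X → write _, move →, go to R
R | X__[Y]XXY_   read Y → write _, move ←, go to Q
Q | X_[_]_XXY_   read _ → write _, move ←, go to Q
Q | X[_]__XXY_   read _ → write _, move ←, go to Q
Q | [X]___XXY_   read X → write Y, move →, go to Q
Q | Y[_]__XXY_   read _ → write _, move ←, go to Q
Q | [Y]___XXY_   read Y → write Y, move →, go to P
P | Y[_]__XXY_   read _ → write _, move →, go to P
P | Y_[_]_XXY_   read _ → write _, move →, go to P
P | Y__[_]XXY_   read _ → write _, move →, go to P
P | Y___[X]XY_   read X → write X, move →, go to P
P | Y___X[X]Y_   read X → write X, move →, go to P
P | Y___XX[Y]_   read Y → write X, move ←, go to R
R | Y___X[X]X_   read X → write _, move →, go to R
R | Y___X_[X]_   read X → write _, move →, go to R
R | Y___X__[_]
The non-blank tape span at halt is Y___X.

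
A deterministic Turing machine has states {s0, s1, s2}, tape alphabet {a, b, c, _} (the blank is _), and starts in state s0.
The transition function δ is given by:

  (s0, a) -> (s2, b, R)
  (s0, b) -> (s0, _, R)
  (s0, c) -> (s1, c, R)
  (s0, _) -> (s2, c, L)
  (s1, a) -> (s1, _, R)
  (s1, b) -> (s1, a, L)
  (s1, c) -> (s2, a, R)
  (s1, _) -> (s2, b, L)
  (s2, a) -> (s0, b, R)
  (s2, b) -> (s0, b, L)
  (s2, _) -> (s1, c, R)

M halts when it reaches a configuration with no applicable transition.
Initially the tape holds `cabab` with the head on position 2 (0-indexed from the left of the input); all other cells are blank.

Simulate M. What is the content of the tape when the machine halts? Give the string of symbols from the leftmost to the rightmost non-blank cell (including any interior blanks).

state=s0 head=2 tape=ca[b]ab___   (s0,b)→(s0,_,R)
state=s0 head=3 tape=ca_[a]b___   (s0,a)→(s2,b,R)
state=s2 head=4 tape=ca_b[b]___   (s2,b)→(s0,b,L)
state=s0 head=3 tape=ca_[b]b___   (s0,b)→(s0,_,R)
state=s0 head=4 tape=ca__[b]___   (s0,b)→(s0,_,R)
state=s0 head=5 tape=ca___[_]__   (s0,_)→(s2,c,L)
state=s2 head=4 tape=ca__[_]c__   (s2,_)→(s1,c,R)
state=s1 head=5 tape=ca__c[c]__   (s1,c)→(s2,a,R)
state=s2 head=6 tape=ca__ca[_]_   (s2,_)→(s1,c,R)
state=s1 head=7 tape=ca__cac[_]   (s1,_)→(s2,b,L)
state=s2 head=6 tape=ca__ca[c]b
The non-blank tape span at halt is ca__cacb.

ca__cacb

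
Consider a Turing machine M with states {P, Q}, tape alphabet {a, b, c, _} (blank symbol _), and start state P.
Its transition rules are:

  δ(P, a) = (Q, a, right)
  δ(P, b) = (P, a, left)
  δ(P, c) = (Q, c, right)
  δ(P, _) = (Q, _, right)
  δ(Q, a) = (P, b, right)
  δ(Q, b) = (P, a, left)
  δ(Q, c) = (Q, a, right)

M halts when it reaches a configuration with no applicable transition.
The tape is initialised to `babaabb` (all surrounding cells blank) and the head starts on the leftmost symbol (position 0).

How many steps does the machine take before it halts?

18

state=P head=0 tape=_[b]abaabb__   (P,b)→(P,a,left)
state=P head=-1 tape=[_]aabaabb__   (P,_)→(Q,_,right)
state=Q head=0 tape=_[a]abaabb__   (Q,a)→(P,b,right)
state=P head=1 tape=_b[a]baabb__   (P,a)→(Q,a,right)
state=Q head=2 tape=_ba[b]aabb__   (Q,b)→(P,a,left)
state=P head=1 tape=_b[a]aaabb__   (P,a)→(Q,a,right)
state=Q head=2 tape=_ba[a]aabb__   (Q,a)→(P,b,right)
state=P head=3 tape=_bab[a]abb__   (P,a)→(Q,a,right)
state=Q head=4 tape=_baba[a]bb__   (Q,a)→(P,b,right)
state=P head=5 tape=_babab[b]b__   (P,b)→(P,a,left)
state=P head=4 tape=_baba[b]ab__   (P,b)→(P,a,left)
state=P head=3 tape=_bab[a]aab__   (P,a)→(Q,a,right)
state=Q head=4 tape=_baba[a]ab__   (Q,a)→(P,b,right)
state=P head=5 tape=_babab[a]b__   (P,a)→(Q,a,right)
state=Q head=6 tape=_bababa[b]__   (Q,b)→(P,a,left)
state=P head=5 tape=_babab[a]a__   (P,a)→(Q,a,right)
state=Q head=6 tape=_bababa[a]__   (Q,a)→(P,b,right)
state=P head=7 tape=_bababab[_]_   (P,_)→(Q,_,right)
state=Q head=8 tape=_bababab_[_]
M halts after 18 transitions.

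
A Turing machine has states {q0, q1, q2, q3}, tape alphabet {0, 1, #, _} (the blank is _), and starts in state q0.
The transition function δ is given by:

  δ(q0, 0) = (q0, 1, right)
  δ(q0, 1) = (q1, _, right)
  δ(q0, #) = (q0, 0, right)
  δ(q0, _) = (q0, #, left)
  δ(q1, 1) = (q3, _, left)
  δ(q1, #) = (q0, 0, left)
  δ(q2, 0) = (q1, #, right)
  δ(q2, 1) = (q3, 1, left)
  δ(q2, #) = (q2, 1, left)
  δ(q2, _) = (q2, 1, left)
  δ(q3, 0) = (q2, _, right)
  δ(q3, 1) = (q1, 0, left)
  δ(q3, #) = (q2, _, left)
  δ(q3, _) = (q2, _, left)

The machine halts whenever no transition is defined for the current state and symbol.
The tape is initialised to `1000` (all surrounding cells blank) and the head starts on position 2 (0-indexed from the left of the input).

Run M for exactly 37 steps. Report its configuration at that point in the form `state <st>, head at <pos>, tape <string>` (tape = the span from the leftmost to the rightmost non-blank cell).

q0 | 10[0]0____   read 0 → write 1, move right, go to q0
q0 | 101[0]____   read 0 → write 1, move right, go to q0
q0 | 1011[_]___   read _ → write #, move left, go to q0
q0 | 101[1]#___   read 1 → write _, move right, go to q1
q1 | 101_[#]___   read # → write 0, move left, go to q0
q0 | 101[_]0___   read _ → write #, move left, go to q0
q0 | 10[1]#0___   read 1 → write _, move right, go to q1
q1 | 10_[#]0___   read # → write 0, move left, go to q0
q0 | 10[_]00___   read _ → write #, move left, go to q0
q0 | 1[0]#00___   read 0 → write 1, move right, go to q0
q0 | 11[#]00___   read # → write 0, move right, go to q0
q0 | 110[0]0___   read 0 → write 1, move right, go to q0
q0 | 1101[0]___   read 0 → write 1, move right, go to q0
q0 | 11011[_]__   read _ → write #, move left, go to q0
q0 | 1101[1]#__   read 1 → write _, move right, go to q1
q1 | 1101_[#]__   read # → write 0, move left, go to q0
q0 | 1101[_]0__   read _ → write #, move left, go to q0
q0 | 110[1]#0__   read 1 → write _, move right, go to q1
q1 | 110_[#]0__   read # → write 0, move left, go to q0
q0 | 110[_]00__   read _ → write #, move left, go to q0
q0 | 11[0]#00__   read 0 → write 1, move right, go to q0
q0 | 111[#]00__   read # → write 0, move right, go to q0
q0 | 1110[0]0__   read 0 → write 1, move right, go to q0
q0 | 11101[0]__   read 0 → write 1, move right, go to q0
q0 | 111011[_]_   read _ → write #, move left, go to q0
q0 | 11101[1]#_   read 1 → write _, move right, go to q1
q1 | 11101_[#]_   read # → write 0, move left, go to q0
q0 | 11101[_]0_   read _ → write #, move left, go to q0
q0 | 1110[1]#0_   read 1 → write _, move right, go to q1
q1 | 1110_[#]0_   read # → write 0, move left, go to q0
q0 | 1110[_]00_   read _ → write #, move left, go to q0
q0 | 111[0]#00_   read 0 → write 1, move right, go to q0
q0 | 1111[#]00_   read # → write 0, move right, go to q0
q0 | 11110[0]0_   read 0 → write 1, move right, go to q0
q0 | 111101[0]_   read 0 → write 1, move right, go to q0
q0 | 1111011[_]   read _ → write #, move left, go to q0
q0 | 111101[1]#   read 1 → write _, move right, go to q1
q1 | 111101_[#]
After 37 steps: state q1, head at 7, tape 111101_#.

state q1, head at 7, tape 111101_#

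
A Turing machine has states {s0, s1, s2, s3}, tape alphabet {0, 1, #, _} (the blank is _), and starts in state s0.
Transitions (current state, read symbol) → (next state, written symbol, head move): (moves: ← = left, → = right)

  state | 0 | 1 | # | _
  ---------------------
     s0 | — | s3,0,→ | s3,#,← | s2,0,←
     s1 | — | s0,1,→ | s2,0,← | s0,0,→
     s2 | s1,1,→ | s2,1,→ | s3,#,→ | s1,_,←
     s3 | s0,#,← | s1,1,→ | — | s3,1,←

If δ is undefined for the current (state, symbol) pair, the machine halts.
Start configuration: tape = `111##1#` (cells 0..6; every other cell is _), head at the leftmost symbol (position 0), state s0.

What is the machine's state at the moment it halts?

s0 | [1]11##1#__   read 1 → write 0, move →, go to s3
s3 | 0[1]1##1#__   read 1 → write 1, move →, go to s1
s1 | 01[1]##1#__   read 1 → write 1, move →, go to s0
s0 | 011[#]#1#__   read # → write #, move ←, go to s3
s3 | 01[1]##1#__   read 1 → write 1, move →, go to s1
s1 | 011[#]#1#__   read # → write 0, move ←, go to s2
s2 | 01[1]0#1#__   read 1 → write 1, move →, go to s2
s2 | 011[0]#1#__   read 0 → write 1, move →, go to s1
s1 | 0111[#]1#__   read # → write 0, move ←, go to s2
s2 | 011[1]01#__   read 1 → write 1, move →, go to s2
s2 | 0111[0]1#__   read 0 → write 1, move →, go to s1
s1 | 01111[1]#__   read 1 → write 1, move →, go to s0
s0 | 011111[#]__   read # → write #, move ←, go to s3
s3 | 01111[1]#__   read 1 → write 1, move →, go to s1
s1 | 011111[#]__   read # → write 0, move ←, go to s2
s2 | 01111[1]0__   read 1 → write 1, move →, go to s2
s2 | 011111[0]__   read 0 → write 1, move →, go to s1
s1 | 0111111[_]_   read _ → write 0, move →, go to s0
s0 | 01111110[_]   read _ → write 0, move ←, go to s2
s2 | 0111111[0]0   read 0 → write 1, move →, go to s1
s1 | 01111111[0]
No transition is defined for (s1, 0); M halts in state s1.

s1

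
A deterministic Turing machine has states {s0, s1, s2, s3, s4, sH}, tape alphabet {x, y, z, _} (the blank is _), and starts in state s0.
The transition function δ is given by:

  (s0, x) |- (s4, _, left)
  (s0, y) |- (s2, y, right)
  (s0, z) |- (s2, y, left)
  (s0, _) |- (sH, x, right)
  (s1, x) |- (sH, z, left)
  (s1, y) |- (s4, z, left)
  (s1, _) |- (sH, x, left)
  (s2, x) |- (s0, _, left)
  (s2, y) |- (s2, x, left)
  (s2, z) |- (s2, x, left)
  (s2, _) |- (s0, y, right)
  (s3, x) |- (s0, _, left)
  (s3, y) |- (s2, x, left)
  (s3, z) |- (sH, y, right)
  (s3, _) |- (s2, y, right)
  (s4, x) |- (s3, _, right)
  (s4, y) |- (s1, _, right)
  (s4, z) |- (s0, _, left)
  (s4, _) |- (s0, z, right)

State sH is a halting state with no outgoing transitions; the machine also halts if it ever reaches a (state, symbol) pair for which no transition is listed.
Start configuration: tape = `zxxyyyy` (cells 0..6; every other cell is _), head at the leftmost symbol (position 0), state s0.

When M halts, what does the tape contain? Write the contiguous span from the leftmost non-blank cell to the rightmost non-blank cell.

state=s0 head=0 tape=_[z]xxyyyy   (s0,z)→(s2,y,left)
state=s2 head=-1 tape=[_]yxxyyyy   (s2,_)→(s0,y,right)
state=s0 head=0 tape=y[y]xxyyyy   (s0,y)→(s2,y,right)
state=s2 head=1 tape=yy[x]xyyyy   (s2,x)→(s0,_,left)
state=s0 head=0 tape=y[y]_xyyyy   (s0,y)→(s2,y,right)
state=s2 head=1 tape=yy[_]xyyyy   (s2,_)→(s0,y,right)
state=s0 head=2 tape=yyy[x]yyyy   (s0,x)→(s4,_,left)
state=s4 head=1 tape=yy[y]_yyyy   (s4,y)→(s1,_,right)
state=s1 head=2 tape=yy_[_]yyyy   (s1,_)→(sH,x,left)
state=sH head=1 tape=yy[_]xyyyy
The non-blank tape span at halt is yy_xyyyy.

yy_xyyyy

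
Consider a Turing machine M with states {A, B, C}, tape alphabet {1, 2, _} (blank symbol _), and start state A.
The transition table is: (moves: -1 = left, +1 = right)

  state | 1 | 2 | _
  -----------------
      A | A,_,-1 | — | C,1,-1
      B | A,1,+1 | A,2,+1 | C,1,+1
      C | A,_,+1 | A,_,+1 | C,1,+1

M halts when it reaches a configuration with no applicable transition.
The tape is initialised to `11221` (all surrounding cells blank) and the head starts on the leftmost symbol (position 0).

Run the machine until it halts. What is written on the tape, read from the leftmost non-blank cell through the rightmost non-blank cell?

1111_221

state=A head=0 tape=___[1]1221   (A,1)→(A,_,-1)
state=A head=-1 tape=__[_]_1221   (A,_)→(C,1,-1)
state=C head=-2 tape=_[_]1_1221   (C,_)→(C,1,+1)
state=C head=-1 tape=_1[1]_1221   (C,1)→(A,_,+1)
state=A head=0 tape=_1_[_]1221   (A,_)→(C,1,-1)
state=C head=-1 tape=_1[_]11221   (C,_)→(C,1,+1)
state=C head=0 tape=_11[1]1221   (C,1)→(A,_,+1)
state=A head=1 tape=_11_[1]221   (A,1)→(A,_,-1)
state=A head=0 tape=_11[_]_221   (A,_)→(C,1,-1)
state=C head=-1 tape=_1[1]1_221   (C,1)→(A,_,+1)
state=A head=0 tape=_1_[1]_221   (A,1)→(A,_,-1)
state=A head=-1 tape=_1[_]__221   (A,_)→(C,1,-1)
state=C head=-2 tape=_[1]1__221   (C,1)→(A,_,+1)
state=A head=-1 tape=__[1]__221   (A,1)→(A,_,-1)
state=A head=-2 tape=_[_]___221   (A,_)→(C,1,-1)
state=C head=-3 tape=[_]1___221   (C,_)→(C,1,+1)
state=C head=-2 tape=1[1]___221   (C,1)→(A,_,+1)
state=A head=-1 tape=1_[_]__221   (A,_)→(C,1,-1)
state=C head=-2 tape=1[_]1__221   (C,_)→(C,1,+1)
state=C head=-1 tape=11[1]__221   (C,1)→(A,_,+1)
state=A head=0 tape=11_[_]_221   (A,_)→(C,1,-1)
state=C head=-1 tape=11[_]1_221   (C,_)→(C,1,+1)
state=C head=0 tape=111[1]_221   (C,1)→(A,_,+1)
state=A head=1 tape=111_[_]221   (A,_)→(C,1,-1)
state=C head=0 tape=111[_]1221   (C,_)→(C,1,+1)
state=C head=1 tape=1111[1]221   (C,1)→(A,_,+1)
state=A head=2 tape=1111_[2]21
The non-blank tape span at halt is 1111_221.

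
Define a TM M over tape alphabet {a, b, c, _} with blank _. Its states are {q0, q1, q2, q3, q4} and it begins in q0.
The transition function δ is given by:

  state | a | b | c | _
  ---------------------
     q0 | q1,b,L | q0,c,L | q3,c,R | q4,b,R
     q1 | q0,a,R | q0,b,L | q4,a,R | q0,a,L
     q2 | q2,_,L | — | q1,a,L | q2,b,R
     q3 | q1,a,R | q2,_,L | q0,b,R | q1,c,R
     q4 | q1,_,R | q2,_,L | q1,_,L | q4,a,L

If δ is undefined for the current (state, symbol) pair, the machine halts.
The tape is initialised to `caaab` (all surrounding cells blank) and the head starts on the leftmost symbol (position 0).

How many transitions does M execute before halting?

25

state=q0 head=0 tape=___[c]aaab   (q0,c)→(q3,c,R)
state=q3 head=1 tape=___c[a]aab   (q3,a)→(q1,a,R)
state=q1 head=2 tape=___ca[a]ab   (q1,a)→(q0,a,R)
state=q0 head=3 tape=___caa[a]b   (q0,a)→(q1,b,L)
state=q1 head=2 tape=___ca[a]bb   (q1,a)→(q0,a,R)
state=q0 head=3 tape=___caa[b]b   (q0,b)→(q0,c,L)
state=q0 head=2 tape=___ca[a]cb   (q0,a)→(q1,b,L)
state=q1 head=1 tape=___c[a]bcb   (q1,a)→(q0,a,R)
state=q0 head=2 tape=___ca[b]cb   (q0,b)→(q0,c,L)
state=q0 head=1 tape=___c[a]ccb   (q0,a)→(q1,b,L)
state=q1 head=0 tape=___[c]bccb   (q1,c)→(q4,a,R)
state=q4 head=1 tape=___a[b]ccb   (q4,b)→(q2,_,L)
state=q2 head=0 tape=___[a]_ccb   (q2,a)→(q2,_,L)
state=q2 head=-1 tape=__[_]__ccb   (q2,_)→(q2,b,R)
state=q2 head=0 tape=__b[_]_ccb   (q2,_)→(q2,b,R)
state=q2 head=1 tape=__bb[_]ccb   (q2,_)→(q2,b,R)
state=q2 head=2 tape=__bbb[c]cb   (q2,c)→(q1,a,L)
state=q1 head=1 tape=__bb[b]acb   (q1,b)→(q0,b,L)
state=q0 head=0 tape=__b[b]bacb   (q0,b)→(q0,c,L)
state=q0 head=-1 tape=__[b]cbacb   (q0,b)→(q0,c,L)
state=q0 head=-2 tape=_[_]ccbacb   (q0,_)→(q4,b,R)
state=q4 head=-1 tape=_b[c]cbacb   (q4,c)→(q1,_,L)
state=q1 head=-2 tape=_[b]_cbacb   (q1,b)→(q0,b,L)
state=q0 head=-3 tape=[_]b_cbacb   (q0,_)→(q4,b,R)
state=q4 head=-2 tape=b[b]_cbacb   (q4,b)→(q2,_,L)
state=q2 head=-3 tape=[b]__cbacb
M halts after 25 transitions.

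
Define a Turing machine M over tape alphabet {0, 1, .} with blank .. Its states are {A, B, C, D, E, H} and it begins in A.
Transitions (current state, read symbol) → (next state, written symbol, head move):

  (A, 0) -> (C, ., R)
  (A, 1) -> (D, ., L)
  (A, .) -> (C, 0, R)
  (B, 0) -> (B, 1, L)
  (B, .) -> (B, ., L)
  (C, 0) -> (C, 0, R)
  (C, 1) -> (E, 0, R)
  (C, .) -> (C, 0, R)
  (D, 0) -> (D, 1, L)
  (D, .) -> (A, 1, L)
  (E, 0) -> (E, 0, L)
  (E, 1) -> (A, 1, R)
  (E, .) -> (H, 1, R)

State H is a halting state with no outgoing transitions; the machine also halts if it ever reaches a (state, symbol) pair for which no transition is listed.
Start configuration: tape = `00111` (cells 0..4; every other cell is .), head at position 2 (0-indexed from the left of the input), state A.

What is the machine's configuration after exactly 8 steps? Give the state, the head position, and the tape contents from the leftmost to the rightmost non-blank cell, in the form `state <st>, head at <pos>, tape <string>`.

A | ..00[1]11   read 1 → write ., move L, go to D
D | ..0[0].11   read 0 → write 1, move L, go to D
D | ..[0]1.11   read 0 → write 1, move L, go to D
D | .[.]11.11   read . → write 1, move L, go to A
A | [.]111.11   read . → write 0, move R, go to C
C | 0[1]11.11   read 1 → write 0, move R, go to E
E | 00[1]1.11   read 1 → write 1, move R, go to A
A | 001[1].11   read 1 → write ., move L, go to D
D | 00[1]..11
After 8 steps: state D, head at 0, tape 001..11.

state D, head at 0, tape 001..11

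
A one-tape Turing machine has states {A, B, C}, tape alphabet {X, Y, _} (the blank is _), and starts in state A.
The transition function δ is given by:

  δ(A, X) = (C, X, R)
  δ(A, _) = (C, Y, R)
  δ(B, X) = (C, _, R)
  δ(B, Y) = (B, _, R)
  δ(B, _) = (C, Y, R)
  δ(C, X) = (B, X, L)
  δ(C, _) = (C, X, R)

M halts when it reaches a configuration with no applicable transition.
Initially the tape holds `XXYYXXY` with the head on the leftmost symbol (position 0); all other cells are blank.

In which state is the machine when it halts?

A | [X]XYYXXY   read X → write X, move R, go to C
C | X[X]YYXXY   read X → write X, move L, go to B
B | [X]XYYXXY   read X → write _, move R, go to C
C | _[X]YYXXY   read X → write X, move L, go to B
B | [_]XYYXXY   read _ → write Y, move R, go to C
C | Y[X]YYXXY   read X → write X, move L, go to B
B | [Y]XYYXXY   read Y → write _, move R, go to B
B | _[X]YYXXY   read X → write _, move R, go to C
C | __[Y]YXXY
No transition is defined for (C, Y); M halts in state C.

C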